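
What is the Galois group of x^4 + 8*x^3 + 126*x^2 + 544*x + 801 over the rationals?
A_4 (order 12)

The polynomial is an irreducible quartic over Q and its discriminant is 233667825664 = 483392^2, a perfect square, so the Galois group is contained in A_4. The resolvent cubic y^3 - 126*y^2 + 1148*y + 56504 is irreducible over Q. An irreducible resolvent with square discriminant gives A_4.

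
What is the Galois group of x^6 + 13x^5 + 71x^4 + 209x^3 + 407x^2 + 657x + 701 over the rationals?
C_6

The polynomial f is an irreducible sextic over Q, so G = Gal(f/Q) is one of the 16 transitive subgroups 6T1, ..., 6T16 of S_6. The discriminant of f is -423386583897823, which is not a perfect square, so G is not contained in A_6. The transitive groups of degree 6 not contained in A_6 are: C_6 (6T1, order 6), S_3 (6T2, order 6), D_6 (6T3, order 12), C_3 x S_3 (6T5, order 18), A_4 x C_2 (6T6, order 24), S_4 (6T8, order 24), S_3 x S_3 (6T9, order 36), S_4 x C_2 (6T11, order 48), (S_3 x S_3) : C_2 (6T13, order 72), PGL(2,5) (6T14, order 120), S_6 (6T16, order 720). By Dedekind's theorem, for a prime p not dividing disc(f) the degrees of the irreducible factors of f mod p form the cycle type of an element of G. Factoring f modulo the 37 such primes p <= 173 (skipping 7, 13, 29, which divide the discriminant), each new pattern first appears at: mod 2: f = (x^3 + x + 1)(x^3 + x^2 + 1), pattern 3+3; mod 3: f = (x^6 + x^5 + 2x^4 + 2x^3 + 2x^2 + 2), pattern 6; mod 41: f = (x^2 + x + 25)(x^2 + 13x + 35)(x^2 + 40x + 12), pattern 2+2+2; mod 43: f = (x + 1)(x + 17)(x + 22)(x + 29)(x + 35)(x + 38), pattern 1+1+1+1+1+1. No other pattern occurs in this range, so the set of observed cycle types is {3+3, 6, 2+2+2, 1+1+1+1+1+1}. The candidates containing elements of all these cycle types are C_6 (6T1) of order 6, D_6 (6T3) of order 12, C_3 x S_3 (6T5) of order 18, A_4 x C_2 (6T6) of order 24, S_3 x S_3 (6T9) of order 36, S_4 x C_2 (6T11) of order 48, (S_3 x S_3) : C_2 (6T13) of order 72, PGL(2,5) (6T14) of order 120, S_6 (6T16) of order 720; the others are excluded. The observed types are precisely the cycle types that occur in C_6 (6T1). Each of the other remaining candidates has further cycle types, and by the Chebotarev density theorem the matching factorization patterns would occur for a proportion of primes equal to their share of the group: D_6 (6T3) additionally contains elements of type 2+2+1+1 (3 of its 12 elements, about 25% of primes); C_3 x S_3 (6T5) additionally contains elements of type 3+1+1+1 (4 of its 18 elements, about 22% of primes); A_4 x C_2 (6T6) additionally contains elements of type 2+2+1+1, 2+1+1+1+1 (6 of its 24 elements, about 25% of primes); S_3 x S_3 (6T9) additionally contains elements of type 3+1+1+1, 2+2+1+1 (13 of its 36 elements, about 36% of primes); S_4 x C_2 (6T11) additionally contains elements of type 4+2, 4+1+1, 2+2+1+1, 2+1+1+1+1 (24 of its 48 elements, about 50% of primes); (S_3 x S_3) : C_2 (6T13) additionally contains elements of type 4+2, 3+2+1, 3+1+1+1, 2+2+1+1, 2+1+1+1+1 (49 of its 72 elements, about 68% of primes); PGL(2,5) (6T14) additionally contains elements of type 5+1, 4+1+1, 2+2+1+1 (69 of its 120 elements, about 58% of primes); S_6 (6T16) additionally contains elements of type 5+1, 4+2, 4+1+1, 3+2+1, 3+1+1+1, 2+2+1+1, 2+1+1+1+1 (544 of its 720 elements, about 76% of primes). None of the 37 primes tested shows any such pattern (for each of these groups the chance of that is below 10^-4), which rules them out. Hence G = C_6 (6T1), of order 6.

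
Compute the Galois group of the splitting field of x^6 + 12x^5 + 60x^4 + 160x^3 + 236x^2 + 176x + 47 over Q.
The polynomial f is an irreducible sextic over Q, so G = Gal(f/Q) is one of the 16 transitive subgroups 6T1, ..., 6T16 of S_6. The discriminant of f is 3356224 = 1832^2, a perfect square, so G is contained in A_6. The transitive groups of degree 6 contained in A_6 are: A_4 (6T4, order 12), S_4 (6T7, order 24), (C_3 x C_3) : C_4 (6T10, order 36), PSL(2,5) (6T12, order 60), A_6 (6T15, order 360). By Dedekind's theorem, for a prime p not dividing disc(f) the degrees of the irreducible factors of f mod p form the cycle type of an element of G. Factoring f modulo the 79 such primes p <= 419 (skipping 2, 229, which divide the discriminant), each new pattern first appears at: mod 3: f = (x^3 + x^2 + 2)(x^3 + 2x^2 + x + 1), pattern 3+3; mod 7: f = (x^2 + 4x + 1)(x^4 + x^3 + 6x^2 + 2x + 5), pattern 4+2; mod 23: f = (x + 11)(x + 16)(x^2 + 3x + 20)(x^2 + 5x + 1), pattern 2+2+1+1; mod 193: f = (x + 89)(x + 92)(x + 95)(x + 102)(x + 105)(x + 108), pattern 1+1+1+1+1+1. No other pattern occurs in this range, so the set of observed cycle types is {3+3, 4+2, 2+2+1+1, 1+1+1+1+1+1}. The candidates containing elements of all these cycle types are S_4 (6T7) of order 24, (C_3 x C_3) : C_4 (6T10) of order 36, A_6 (6T15) of order 360; the others are excluded. The observed types are precisely the cycle types that occur in S_4 (6T7). Each of the other remaining candidates has further cycle types, and by the Chebotarev density theorem the matching factorization patterns would occur for a proportion of primes equal to their share of the group: (C_3 x C_3) : C_4 (6T10) additionally contains elements of type 3+1+1+1 (4 of its 36 elements, about 11% of primes); A_6 (6T15) additionally contains elements of type 5+1, 3+1+1+1 (184 of its 360 elements, about 51% of primes). None of the 79 primes tested shows any such pattern (for each of these groups the chance of that is below 10^-4), which rules them out. Hence G = S_4 (6T7), of order 24.

S_4 (order 24)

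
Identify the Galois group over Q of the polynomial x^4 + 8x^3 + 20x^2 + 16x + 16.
The polynomial is an irreducible quartic over Q and its discriminant is 589824 = 768^2, a perfect square, so the Galois group is contained in A_4. The resolvent cubic y^3 - 20*y^2 + 64*y splits completely over Q, which gives the Klein four-group V_4.

V_4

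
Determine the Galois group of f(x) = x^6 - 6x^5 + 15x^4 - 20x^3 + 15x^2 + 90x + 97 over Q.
6T13: (S_3 x S_3) : C_2

The polynomial f is an irreducible sextic over Q, so G = Gal(f/Q) is one of the 16 transitive subgroups 6T1, ..., 6T16 of S_6. The discriminant of f is -9727331052552192, which is not a perfect square, so G is not contained in A_6. The transitive groups of degree 6 not contained in A_6 are: C_6 (6T1, order 6), S_3 (6T2, order 6), D_6 (6T3, order 12), C_3 x S_3 (6T5, order 18), A_4 x C_2 (6T6, order 24), S_4 (6T8, order 24), S_3 x S_3 (6T9, order 36), S_4 x C_2 (6T11, order 48), (S_3 x S_3) : C_2 (6T13, order 72), PGL(2,5) (6T14, order 120), S_6 (6T16, order 720). By Dedekind's theorem, for a prime p not dividing disc(f) the degrees of the irreducible factors of f mod p form the cycle type of an element of G. Factoring f modulo the 27 such primes p <= 127 (skipping 2, 3, 17, 43, which divide the discriminant), each new pattern first appears at: mod 5: f = (x^6 + 4x^5 + 2), pattern 6; mod 7: f = (x + 4)(x^2 + 4x + 5)(x^3 + x + 1), pattern 3+2+1; mod 11: f = (x^2 + 2x + 5)(x^4 + 3x^3 + 4x^2 + x + 4), pattern 4+2; mod 13: f = (x + 6)(x + 9)(x^2 + 11)(x^2 + 5x + 5), pattern 2+2+1+1; mod 61: f = (x + 3)(x + 7)(x + 19)(x + 41)(x^2 + 46x + 31), pattern 2+1+1+1+1; mod 97: f = (x)(x + 19)(x + 23)(x^3 + 49x^2 + 42x + 83), pattern 3+1+1+1; mod 113: f = (x^2 + 6x + 33)(x^2 + 13x + 48)(x^2 + 88x + 105), pattern 2+2+2; mod 127: f = (x^3 + 46x^2 + 75x + 22)(x^3 + 75x^2 + 46x + 91), pattern 3+3. No other pattern occurs in this range, so the set of observed cycle types is {6, 3+2+1, 4+2, 2+2+1+1, 2+1+1+1+1, 3+1+1+1, 2+2+2, 3+3}. The candidates containing elements of all these cycle types are (S_3 x S_3) : C_2 (6T13) of order 72, S_6 (6T16) of order 720; the others are excluded. The observed types are precisely the cycle types that occur in (S_3 x S_3) : C_2 (6T13) (apart from the identity). Each of the other remaining candidates has further cycle types, and by the Chebotarev density theorem the matching factorization patterns would occur for a proportion of primes equal to their share of the group: S_6 (6T16) additionally contains elements of type 5+1, 4+1+1 (234 of its 720 elements, about 32% of primes). None of the 27 primes tested shows any such pattern (for each of these groups the chance of that is below 10^-4), which rules them out. Hence G = (S_3 x S_3) : C_2 (6T13), of order 72.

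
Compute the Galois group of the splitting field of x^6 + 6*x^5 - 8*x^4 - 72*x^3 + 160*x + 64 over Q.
S_3

The polynomial f is an irreducible sextic over Q, so G = Gal(f/Q) is one of the 16 transitive subgroups 6T1, ..., 6T16 of S_6. The discriminant of f is 870211913777152, which is not a perfect square, so G is not contained in A_6. The transitive groups of degree 6 not contained in A_6 are: C_6 (6T1, order 6), S_3 (6T2, order 6), D_6 (6T3, order 12), C_3 x S_3 (6T5, order 18), A_4 x C_2 (6T6, order 24), S_4 (6T8, order 24), S_3 x S_3 (6T9, order 36), S_4 x C_2 (6T11, order 48), (S_3 x S_3) : C_2 (6T13, order 72), PGL(2,5) (6T14, order 120), S_6 (6T16, order 720). By Dedekind's theorem, for a prime p not dividing disc(f) the degrees of the irreducible factors of f mod p form the cycle type of an element of G. Factoring f modulo the 23 such primes p <= 97 (skipping 2, 37, which divide the discriminant), each new pattern first appears at: mod 3: f = (x^3 + x^2 + 2)(x^3 + 2x^2 + 2x + 2), pattern 3+3; mod 5: f = (x^2 + 3)(x^2 + 2x + 4)(x^2 + 4x + 2), pattern 2+2+2; mod 67: f = (x + 6)(x + 7)(x + 31)(x + 38)(x + 62)(x + 63), pattern 1+1+1+1+1+1. No other pattern occurs in this range, so the set of observed cycle types is {3+3, 2+2+2, 1+1+1+1+1+1}. The candidates containing elements of all these cycle types are C_6 (6T1) of order 6, S_3 (6T2) of order 6, D_6 (6T3) of order 12, C_3 x S_3 (6T5) of order 18, A_4 x C_2 (6T6) of order 24, S_4 (6T8) of order 24, S_3 x S_3 (6T9) of order 36, S_4 x C_2 (6T11) of order 48, (S_3 x S_3) : C_2 (6T13) of order 72, PGL(2,5) (6T14) of order 120, S_6 (6T16) of order 720; the others are excluded. The observed types are precisely the cycle types that occur in S_3 (6T2). Each of the other remaining candidates has further cycle types, and by the Chebotarev density theorem the matching factorization patterns would occur for a proportion of primes equal to their share of the group: C_6 (6T1) additionally contains elements of type 6 (2 of its 6 elements, about 33% of primes); D_6 (6T3) additionally contains elements of type 6, 2+2+1+1 (5 of its 12 elements, about 42% of primes); C_3 x S_3 (6T5) additionally contains elements of type 6, 3+1+1+1 (10 of its 18 elements, about 56% of primes); A_4 x C_2 (6T6) additionally contains elements of type 6, 2+2+1+1, 2+1+1+1+1 (14 of its 24 elements, about 58% of primes); S_4 (6T8) additionally contains elements of type 4+1+1, 2+2+1+1 (9 of its 24 elements, about 38% of primes); S_3 x S_3 (6T9) additionally contains elements of type 6, 3+1+1+1, 2+2+1+1 (25 of its 36 elements, about 69% of primes); S_4 x C_2 (6T11) additionally contains elements of type 6, 4+2, 4+1+1, 2+2+1+1, 2+1+1+1+1 (32 of its 48 elements, about 67% of primes); (S_3 x S_3) : C_2 (6T13) additionally contains elements of type 6, 4+2, 3+2+1, 3+1+1+1, 2+2+1+1, 2+1+1+1+1 (61 of its 72 elements, about 85% of primes); PGL(2,5) (6T14) additionally contains elements of type 6, 5+1, 4+1+1, 2+2+1+1 (89 of its 120 elements, about 74% of primes); S_6 (6T16) additionally contains elements of type 6, 5+1, 4+2, 4+1+1, 3+2+1, 3+1+1+1, 2+2+1+1, 2+1+1+1+1 (664 of its 720 elements, about 92% of primes). None of the 23 primes tested shows any such pattern (for each of these groups the chance of that is below 10^-4), which rules them out. Hence G = S_3 (6T2), of order 6.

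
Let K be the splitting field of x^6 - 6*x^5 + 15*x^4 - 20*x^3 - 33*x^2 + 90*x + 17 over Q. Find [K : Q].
24

The degree of the splitting field over Q equals the order of the Galois group, so first determine the group. The polynomial f is an irreducible sextic over Q, so G = Gal(f/Q) is one of the 16 transitive subgroups 6T1, ..., 6T16 of S_6. The discriminant of f is -450868486864896, which is not a perfect square, so G is not contained in A_6. The transitive groups of degree 6 not contained in A_6 are: C_6 (6T1, order 6), S_3 (6T2, order 6), D_6 (6T3, order 12), C_3 x S_3 (6T5, order 18), A_4 x C_2 (6T6, order 24), S_4 (6T8, order 24), S_3 x S_3 (6T9, order 36), S_4 x C_2 (6T11, order 48), (S_3 x S_3) : C_2 (6T13, order 72), PGL(2,5) (6T14, order 120), S_6 (6T16, order 720). By Dedekind's theorem, for a prime p not dividing disc(f) the degrees of the irreducible factors of f mod p form the cycle type of an element of G. Factoring f modulo the 33 such primes p <= 149 (skipping 2, 3, which divide the discriminant), each new pattern first appears at: mod 5: f = (x^3 + x^2 + 3x + 4)(x^3 + 3x^2 + 4x + 3), pattern 3+3; mod 7: f = (x^6 + x^5 + x^4 + x^3 + 2x^2 + 6x + 3), pattern 6; mod 17: f = (x)(x + 15)(x^2 + 15x + 7)(x^2 + 15x + 13), pattern 2+2+1+1; mod 19: f = (x + 2)(x + 5)(x + 12)(x + 15)(x^2 + 17x + 8), pattern 2+1+1+1+1; mod 71: f = (x^2 + 69x + 30)(x^2 + 69x + 50)(x^2 + 69x + 65), pattern 2+2+2. No other pattern occurs in this range, so the set of observed cycle types is {3+3, 6, 2+2+1+1, 2+1+1+1+1, 2+2+2}. The candidates containing elements of all these cycle types are A_4 x C_2 (6T6) of order 24, S_4 x C_2 (6T11) of order 48, (S_3 x S_3) : C_2 (6T13) of order 72, S_6 (6T16) of order 720; the others are excluded. The observed types are precisely the cycle types that occur in A_4 x C_2 (6T6) (apart from the identity). Each of the other remaining candidates has further cycle types, and by the Chebotarev density theorem the matching factorization patterns would occur for a proportion of primes equal to their share of the group: S_4 x C_2 (6T11) additionally contains elements of type 4+2, 4+1+1 (12 of its 48 elements, about 25% of primes); (S_3 x S_3) : C_2 (6T13) additionally contains elements of type 4+2, 3+2+1, 3+1+1+1 (34 of its 72 elements, about 47% of primes); S_6 (6T16) additionally contains elements of type 5+1, 4+2, 4+1+1, 3+2+1, 3+1+1+1 (484 of its 720 elements, about 67% of primes). None of the 33 primes tested shows any such pattern (for each of these groups the chance of that is below 10^-4), which rules them out. Hence G = A_4 x C_2 (6T6), of order 24. The Galois group A_4 x C_2 (6T6) has order 24, so the splitting field has degree 24 over Q.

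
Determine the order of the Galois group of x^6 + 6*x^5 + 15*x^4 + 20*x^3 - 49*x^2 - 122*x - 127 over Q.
24

The degree of the splitting field over Q equals the order of the Galois group, so first determine the group. The polynomial f is an irreducible sextic over Q, so G = Gal(f/Q) is one of the 16 transitive subgroups 6T1, ..., 6T16 of S_6. The discriminant of f is 3603718079512576 = 60030976^2, a perfect square, so G is contained in A_6. The transitive groups of degree 6 contained in A_6 are: A_4 (6T4, order 12), S_4 (6T7, order 24), (C_3 x C_3) : C_4 (6T10, order 36), PSL(2,5) (6T12, order 60), A_6 (6T15, order 360). By Dedekind's theorem, for a prime p not dividing disc(f) the degrees of the irreducible factors of f mod p form the cycle type of an element of G. Factoring f modulo the 79 such primes p <= 419 (skipping 2, 229, which divide the discriminant), each new pattern first appears at: mod 3: f = (x^3 + x^2 + x + 2)(x^3 + 2x^2 + 1), pattern 3+3; mod 7: f = (x^2 + 2x + 3)(x^4 + 4x^3 + 4x^2 + 2), pattern 4+2; mod 23: f = (x + 6)(x + 19)(x^2 + 2)(x^2 + 4x + 6), pattern 2+2+1+1; mod 193: f = (x + 8)(x + 14)(x + 20)(x + 175)(x + 181)(x + 187), pattern 1+1+1+1+1+1. No other pattern occurs in this range, so the set of observed cycle types is {3+3, 4+2, 2+2+1+1, 1+1+1+1+1+1}. The candidates containing elements of all these cycle types are S_4 (6T7) of order 24, (C_3 x C_3) : C_4 (6T10) of order 36, A_6 (6T15) of order 360; the others are excluded. The observed types are precisely the cycle types that occur in S_4 (6T7). Each of the other remaining candidates has further cycle types, and by the Chebotarev density theorem the matching factorization patterns would occur for a proportion of primes equal to their share of the group: (C_3 x C_3) : C_4 (6T10) additionally contains elements of type 3+1+1+1 (4 of its 36 elements, about 11% of primes); A_6 (6T15) additionally contains elements of type 5+1, 3+1+1+1 (184 of its 360 elements, about 51% of primes). None of the 79 primes tested shows any such pattern (for each of these groups the chance of that is below 10^-4), which rules them out. Hence G = S_4 (6T7), of order 24. The Galois group S_4 (6T7) has order 24, so the splitting field has degree 24 over Q.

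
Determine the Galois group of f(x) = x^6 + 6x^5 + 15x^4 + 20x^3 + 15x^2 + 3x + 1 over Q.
The polynomial f is an irreducible sextic over Q, so G = Gal(f/Q) is one of the 16 transitive subgroups 6T1, ..., 6T16 of S_6. The discriminant of f is -9059283, which is not a perfect square, so G is not contained in A_6. The transitive groups of degree 6 not contained in A_6 are: C_6 (6T1, order 6), S_3 (6T2, order 6), D_6 (6T3, order 12), C_3 x S_3 (6T5, order 18), A_4 x C_2 (6T6, order 24), S_4 (6T8, order 24), S_3 x S_3 (6T9, order 36), S_4 x C_2 (6T11, order 48), (S_3 x S_3) : C_2 (6T13, order 72), PGL(2,5) (6T14, order 120), S_6 (6T16, order 720). By Dedekind's theorem, for a prime p not dividing disc(f) the degrees of the irreducible factors of f mod p form the cycle type of an element of G. Factoring f modulo the 28 such primes p <= 127 (skipping 3, 17, 43, which divide the discriminant), each new pattern first appears at: mod 2: f = (x^6 + x^4 + x^2 + x + 1), pattern 6; mod 7: f = (x + 2)(x^2 + 6x + 4)(x^3 + 5x^2 + x + 1), pattern 3+2+1; mod 11: f = (x^2 + 1)(x^4 + 6x^3 + 3x^2 + 3x + 1), pattern 4+2; mod 13: f = (x + 4)(x + 9)(x^2 + x + 3)(x^2 + 5x + 10), pattern 2+2+1+1; mod 61: f = (x + 41)(x + 52)(x + 58)(x + 60)(x^2 + 39x + 27), pattern 2+1+1+1+1; mod 97: f = (x + 49)(x + 86)(x + 88)(x^3 + 74x^2 + 11x + 1), pattern 3+1+1+1; mod 113: f = (x^2 + 51x + 9)(x^2 + 70x + 61)(x^2 + 111x + 7), pattern 2+2+2; mod 127: f = (x^3 + 42x^2 + 60x + 1)(x^3 + 91x^2 + 70x + 1), pattern 3+3. No other pattern occurs in this range, so the set of observed cycle types is {6, 3+2+1, 4+2, 2+2+1+1, 2+1+1+1+1, 3+1+1+1, 2+2+2, 3+3}. The candidates containing elements of all these cycle types are (S_3 x S_3) : C_2 (6T13) of order 72, S_6 (6T16) of order 720; the others are excluded. The observed types are precisely the cycle types that occur in (S_3 x S_3) : C_2 (6T13) (apart from the identity). Each of the other remaining candidates has further cycle types, and by the Chebotarev density theorem the matching factorization patterns would occur for a proportion of primes equal to their share of the group: S_6 (6T16) additionally contains elements of type 5+1, 4+1+1 (234 of its 720 elements, about 32% of primes). None of the 28 primes tested shows any such pattern (for each of these groups the chance of that is below 10^-4), which rules them out. Hence G = (S_3 x S_3) : C_2 (6T13), of order 72.

(S_3 x S_3) : C_2, the group 6T13 of order 72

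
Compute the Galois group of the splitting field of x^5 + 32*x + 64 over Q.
The polynomial f is an irreducible quintic over Q, so G = Gal(f/Q) is a transitive subgroup of S_5: one of C_5 (5T1, order 5), D_5 (5T2, order 10), F_20 (5T3, order 20), A_5 (5T4, order 60) or S_5 (5T5, order 120). The discriminant of f is 61018734592, which is not a perfect square, so G is not contained in A_5. The transitive groups of degree 5 not contained in A_5 are: F_20 (5T3, order 20), S_5 (5T5, order 120). By Dedekind's theorem, for a prime p not dividing disc(f) the degrees of the irreducible factors of f mod p form the cycle type of an element of G. Factoring f modulo the 5 such primes p <= 13 (skipping 2, which divides the discriminant), each new pattern first appears at: mod 3: f = (x^5 + 2x + 1), pattern 5; mod 5: f = (x + 3)(x^4 + 2x^3 + 4x^2 + 3x + 3), pattern 4+1; mod 13: f = (x + 6)(x + 10)(x^3 + 10x^2 + x + 8), pattern 3+1+1. No other pattern occurs in this range, so the set of observed cycle types is {5, 4+1, 3+1+1}. Among the candidates above, the only group containing elements of all these cycle types is S_5 (5T5) — F_20 (5T3) lacks at least one of them. Hence G = S_5 (5T5), of order 120.

S_5, the symmetric group on 5 letters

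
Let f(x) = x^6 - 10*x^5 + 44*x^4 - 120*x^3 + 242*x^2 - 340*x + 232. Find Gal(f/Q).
The polynomial f is an irreducible sextic over Q, so G = Gal(f/Q) is one of the 16 transitive subgroups 6T1, ..., 6T16 of S_6. The discriminant of f is -4014080000, which is not a perfect square, so G is not contained in A_6. The transitive groups of degree 6 not contained in A_6 are: C_6 (6T1, order 6), S_3 (6T2, order 6), D_6 (6T3, order 12), C_3 x S_3 (6T5, order 18), A_4 x C_2 (6T6, order 24), S_4 (6T8, order 24), S_3 x S_3 (6T9, order 36), S_4 x C_2 (6T11, order 48), (S_3 x S_3) : C_2 (6T13, order 72), PGL(2,5) (6T14, order 120), S_6 (6T16, order 720). By Dedekind's theorem, for a prime p not dividing disc(f) the degrees of the irreducible factors of f mod p form the cycle type of an element of G. Factoring f modulo the 22 such primes p <= 97 (skipping 2, 5, 7, which divide the discriminant), each new pattern first appears at: mod 3: f = (x^3 + 2x + 1)(x^3 + 2x^2 + 1), pattern 3+3; mod 13: f = (x + 5)(x + 10)(x^4 + x^3 + 5x^2 + 2x + 1), pattern 4+1+1; mod 37: f = (x^2 + 10x + 30)(x^2 + 26x + 6)(x^2 + 28x + 35), pattern 2+2+2; mod 43: f = (x + 1)(x + 25)(x^2 + 19x + 25)(x^2 + 31x + 40), pattern 2+2+1+1. No other pattern occurs in this range, so the set of observed cycle types is {3+3, 4+1+1, 2+2+2, 2+2+1+1}. The candidates containing elements of all these cycle types are S_4 (6T8) of order 24, S_4 x C_2 (6T11) of order 48, PGL(2,5) (6T14) of order 120, S_6 (6T16) of order 720; the others are excluded. The observed types are precisely the cycle types that occur in S_4 (6T8) (apart from the identity). Each of the other remaining candidates has further cycle types, and by the Chebotarev density theorem the matching factorization patterns would occur for a proportion of primes equal to their share of the group: S_4 x C_2 (6T11) additionally contains elements of type 6, 4+2, 2+1+1+1+1 (17 of its 48 elements, about 35% of primes); PGL(2,5) (6T14) additionally contains elements of type 6, 5+1 (44 of its 120 elements, about 37% of primes); S_6 (6T16) additionally contains elements of type 6, 5+1, 4+2, 3+2+1, 3+1+1+1, 2+1+1+1+1 (529 of its 720 elements, about 73% of primes). None of the 22 primes tested shows any such pattern (for each of these groups the chance of that is below 10^-4), which rules them out. Hence G = S_4 (6T8), of order 24.

6T8: S_4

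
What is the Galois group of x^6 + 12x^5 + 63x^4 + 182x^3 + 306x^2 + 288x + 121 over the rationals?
The polynomial f is an irreducible sextic over Q, so G = Gal(f/Q) is one of the 16 transitive subgroups 6T1, ..., 6T16 of S_6. The discriminant of f is -16003008, which is not a perfect square, so G is not contained in A_6. The transitive groups of degree 6 not contained in A_6 are: C_6 (6T1, order 6), S_3 (6T2, order 6), D_6 (6T3, order 12), C_3 x S_3 (6T5, order 18), A_4 x C_2 (6T6, order 24), S_4 (6T8, order 24), S_3 x S_3 (6T9, order 36), S_4 x C_2 (6T11, order 48), (S_3 x S_3) : C_2 (6T13, order 72), PGL(2,5) (6T14, order 120), S_6 (6T16, order 720). By Dedekind's theorem, for a prime p not dividing disc(f) the degrees of the irreducible factors of f mod p form the cycle type of an element of G. Factoring f modulo the 21 such primes p <= 89 (skipping 2, 3, 7, which divide the discriminant), each new pattern first appears at: mod 5: f = (x^6 + 2x^5 + 3x^4 + 2x^3 + x^2 + 3x + 1), pattern 6; mod 11: f = (x)(x^5 + x^4 + 8x^3 + 6x^2 + 9x + 2), pattern 5+1; mod 13: f = (x + 3)(x + 7)(x^4 + 2x^3 + 9x^2 + 11x + 7), pattern 4+1+1; mod 23: f = (x + 5)(x + 9)(x^2 + 9x + 16)(x^2 + 12x + 14), pattern 2+2+1+1; mod 43: f = (x^3 + 25x^2 + 24x + 21)(x^3 + 30x^2 + 20x + 16), pattern 3+3; mod 61: f = (x^2 + 36x + 40)(x^2 + 47x + 41)(x^2 + 51x + 35), pattern 2+2+2. No other pattern occurs in this range, so the set of observed cycle types is {6, 5+1, 4+1+1, 2+2+1+1, 3+3, 2+2+2}. The candidates containing elements of all these cycle types are PGL(2,5) (6T14) of order 120, S_6 (6T16) of order 720; the others are excluded. The observed types are precisely the cycle types that occur in PGL(2,5) (6T14) (apart from the identity). Each of the other remaining candidates has further cycle types, and by the Chebotarev density theorem the matching factorization patterns would occur for a proportion of primes equal to their share of the group: S_6 (6T16) additionally contains elements of type 4+2, 3+2+1, 3+1+1+1, 2+1+1+1+1 (265 of its 720 elements, about 37% of primes). None of the 21 primes tested shows any such pattern (for each of these groups the chance of that is below 10^-4), which rules them out. Hence G = PGL(2,5) (6T14), of order 120.

PGL(2,5)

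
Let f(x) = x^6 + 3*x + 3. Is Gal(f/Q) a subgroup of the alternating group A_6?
No

The polynomial is irreducible of degree 6 over Q. Its discriminant is -9059283, which is not a perfect square. A Galois group lies in the alternating group exactly when the discriminant is a square in Q, so the Galois group ((S_3 x S_3) : C_2) is not contained in A_6.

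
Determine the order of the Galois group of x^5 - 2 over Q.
20

The degree of the splitting field over Q equals the order of the Galois group, so first determine the group. The polynomial f is an irreducible quintic over Q, so G = Gal(f/Q) is a transitive subgroup of S_5: one of C_5 (5T1, order 5), D_5 (5T2, order 10), F_20 (5T3, order 20), A_5 (5T4, order 60) or S_5 (5T5, order 120). The discriminant of f is 50000, which is not a perfect square, so G is not contained in A_5. The transitive groups of degree 5 not contained in A_5 are: F_20 (5T3, order 20), S_5 (5T5, order 120). By Dedekind's theorem, for a prime p not dividing disc(f) the degrees of the irreducible factors of f mod p form the cycle type of an element of G. Factoring f modulo the 18 such primes p <= 71 (skipping 2, 5, which divide the discriminant), each new pattern first appears at: mod 3: f = (x + 1)(x^4 + 2x^3 + x^2 + 2x + 1), pattern 4+1; mod 11: f = (x^5 + 9), pattern 5; mod 19: f = (x + 4)(x^2 + 16x + 16)(x^2 + 18x + 16), pattern 2+2+1. No other pattern occurs in this range, so the set of observed cycle types is {4+1, 5, 2+2+1}. The candidates containing elements of all these cycle types are F_20 (5T3) of order 20, S_5 (5T5) of order 120; the others are excluded. The observed types are precisely the cycle types that occur in F_20 (5T3) (apart from the identity). Each of the other remaining candidates has further cycle types, and by the Chebotarev density theorem the matching factorization patterns would occur for a proportion of primes equal to their share of the group: S_5 (5T5) additionally contains elements of type 3+2, 3+1+1, 2+1+1+1 (50 of its 120 elements, about 42% of primes). None of the 18 primes tested shows any such pattern (for each of these groups the chance of that is below 10^-4), which rules them out. Hence G = F_20 (5T3), of order 20. The Galois group F_20 (5T3) has order 20, so the splitting field has degree 20 over Q.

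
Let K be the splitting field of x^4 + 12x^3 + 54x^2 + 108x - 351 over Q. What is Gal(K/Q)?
D_4, the dihedral group of order 8

The polynomial is an irreducible quartic over Q and its discriminant is -20639121408, which is not a perfect square, so the Galois group is not contained in A_4. The resolvent cubic y^3 - 54*y^2 + 2700*y - 36936 has exactly one rational root, so the Galois group is C_4 or D_4. The quartic remains irreducible over Q(sqrt(disc)), so the group is D_4.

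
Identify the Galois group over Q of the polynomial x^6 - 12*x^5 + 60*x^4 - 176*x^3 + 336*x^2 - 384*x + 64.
S_3 x S_3 (also written G36-)

The polynomial f is an irreducible sextic over Q, so G = Gal(f/Q) is one of the 16 transitive subgroups 6T1, ..., 6T16 of S_6. The discriminant of f is 5410421842378752, which is not a perfect square, so G is not contained in A_6. The transitive groups of degree 6 not contained in A_6 are: C_6 (6T1, order 6), S_3 (6T2, order 6), D_6 (6T3, order 12), C_3 x S_3 (6T5, order 18), A_4 x C_2 (6T6, order 24), S_4 (6T8, order 24), S_3 x S_3 (6T9, order 36), S_4 x C_2 (6T11, order 48), (S_3 x S_3) : C_2 (6T13, order 72), PGL(2,5) (6T14, order 120), S_6 (6T16, order 720). By Dedekind's theorem, for a prime p not dividing disc(f) the degrees of the irreducible factors of f mod p form the cycle type of an element of G. Factoring f modulo the 23 such primes p <= 97 (skipping 2, 3, which divide the discriminant), each new pattern first appears at: mod 5: f = (x^6 + 3x^5 + 4x^3 + x^2 + x + 4), pattern 6; mod 11: f = (x + 4)(x + 8)(x^2 + x + 8)(x^2 + 8x + 3), pattern 2+2+1+1; mod 13: f = (x + 2)(x + 8)(x + 10)(x^3 + 7x^2 + 12x + 3), pattern 3+1+1+1; mod 31: f = (x^2 + 12x + 6)(x^2 + 14x + 12)(x^2 + 24x + 25), pattern 2+2+2; mod 97: f = (x^3 + 91x^2 + 12x + 1)(x^3 + 91x^2 + 12x + 64), pattern 3+3. No other pattern occurs in this range, so the set of observed cycle types is {6, 2+2+1+1, 3+1+1+1, 2+2+2, 3+3}. The candidates containing elements of all these cycle types are S_3 x S_3 (6T9) of order 36, (S_3 x S_3) : C_2 (6T13) of order 72, S_6 (6T16) of order 720; the others are excluded. The observed types are precisely the cycle types that occur in S_3 x S_3 (6T9) (apart from the identity). Each of the other remaining candidates has further cycle types, and by the Chebotarev density theorem the matching factorization patterns would occur for a proportion of primes equal to their share of the group: (S_3 x S_3) : C_2 (6T13) additionally contains elements of type 4+2, 3+2+1, 2+1+1+1+1 (36 of its 72 elements, about 50% of primes); S_6 (6T16) additionally contains elements of type 5+1, 4+2, 4+1+1, 3+2+1, 2+1+1+1+1 (459 of its 720 elements, about 64% of primes). None of the 23 primes tested shows any such pattern (for each of these groups the chance of that is below 10^-4), which rules them out. Hence G = S_3 x S_3 (6T9), of order 36.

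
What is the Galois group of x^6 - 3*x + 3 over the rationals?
The polynomial f is an irreducible sextic over Q, so G = Gal(f/Q) is one of the 16 transitive subgroups 6T1, ..., 6T16 of S_6. The discriminant of f is -9059283, which is not a perfect square, so G is not contained in A_6. The transitive groups of degree 6 not contained in A_6 are: C_6 (6T1, order 6), S_3 (6T2, order 6), D_6 (6T3, order 12), C_3 x S_3 (6T5, order 18), A_4 x C_2 (6T6, order 24), S_4 (6T8, order 24), S_3 x S_3 (6T9, order 36), S_4 x C_2 (6T11, order 48), (S_3 x S_3) : C_2 (6T13, order 72), PGL(2,5) (6T14, order 120), S_6 (6T16, order 720). By Dedekind's theorem, for a prime p not dividing disc(f) the degrees of the irreducible factors of f mod p form the cycle type of an element of G. Factoring f modulo the 28 such primes p <= 127 (skipping 3, 17, 43, which divide the discriminant), each new pattern first appears at: mod 2: f = (x^6 + x + 1), pattern 6; mod 7: f = (x + 1)(x^2 + 4x + 6)(x^3 + 2x^2 + x + 4), pattern 3+2+1; mod 11: f = (x^2 + 9x + 2)(x^4 + 2x^3 + 2x^2 + 7), pattern 4+2; mod 13: f = (x + 3)(x + 8)(x^2 + 3x + 6)(x^2 + 12x + 3), pattern 2+2+1+1; mod 61: f = (x + 40)(x + 51)(x + 57)(x + 59)(x^2 + 37x + 50), pattern 2+1+1+1+1; mod 97: f = (x + 48)(x + 85)(x + 87)(x^3 + 71x^2 + 60x + 63), pattern 3+1+1+1; mod 113: f = (x^2 + 49x + 72)(x^2 + 68x + 105)(x^2 + 109x + 10), pattern 2+2+2; mod 127: f = (x^3 + 39x^2 + 106x + 109)(x^3 + 88x^2 + 18x + 21), pattern 3+3. No other pattern occurs in this range, so the set of observed cycle types is {6, 3+2+1, 4+2, 2+2+1+1, 2+1+1+1+1, 3+1+1+1, 2+2+2, 3+3}. The candidates containing elements of all these cycle types are (S_3 x S_3) : C_2 (6T13) of order 72, S_6 (6T16) of order 720; the others are excluded. The observed types are precisely the cycle types that occur in (S_3 x S_3) : C_2 (6T13) (apart from the identity). Each of the other remaining candidates has further cycle types, and by the Chebotarev density theorem the matching factorization patterns would occur for a proportion of primes equal to their share of the group: S_6 (6T16) additionally contains elements of type 5+1, 4+1+1 (234 of its 720 elements, about 32% of primes). None of the 28 primes tested shows any such pattern (for each of these groups the chance of that is below 10^-4), which rules them out. Hence G = (S_3 x S_3) : C_2 (6T13), of order 72.

(S_3 x S_3) : C_2 (order 72)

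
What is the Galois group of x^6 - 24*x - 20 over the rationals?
The polynomial f is an irreducible sextic over Q, so G = Gal(f/Q) is one of the 16 transitive subgroups 6T1, ..., 6T16 of S_6. The discriminant of f is 746496000000 = 864000^2, a perfect square, so G is contained in A_6. The transitive groups of degree 6 contained in A_6 are: A_4 (6T4, order 12), S_4 (6T7, order 24), (C_3 x C_3) : C_4 (6T10, order 36), PSL(2,5) (6T12, order 60), A_6 (6T15, order 360). By Dedekind's theorem, for a prime p not dividing disc(f) the degrees of the irreducible factors of f mod p form the cycle type of an element of G. Factoring f modulo the 6 such primes p <= 23 (skipping 2, 3, 5, which divide the discriminant), each new pattern first appears at: mod 7: f = (x + 4)(x^5 + 3x^4 + 2x^3 + 6x^2 + 4x + 2), pattern 5+1; mod 23: f = (x + 2)(x + 11)(x + 16)(x^3 + 17x^2 + 13x + 7), pattern 3+1+1+1. No other pattern occurs in this range, so the set of observed cycle types is {5+1, 3+1+1+1}. Among the candidates above, the only group containing elements of all these cycle types is A_6 (6T15) — each of A_4 (6T4), S_4 (6T7), (C_3 x C_3) : C_4 (6T10), PSL(2,5) (6T12) lacks at least one of them. Hence G = A_6 (6T15), of order 360.

A_6 (order 360)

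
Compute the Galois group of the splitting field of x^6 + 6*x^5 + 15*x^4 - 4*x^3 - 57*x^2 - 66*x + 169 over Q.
C_3 x S_3 (also written G18)

The polynomial f is an irreducible sextic over Q, so G = Gal(f/Q) is one of the 16 transitive subgroups 6T1, ..., 6T16 of S_6. The discriminant of f is -190210142896128, which is not a perfect square, so G is not contained in A_6. The transitive groups of degree 6 not contained in A_6 are: C_6 (6T1, order 6), S_3 (6T2, order 6), D_6 (6T3, order 12), C_3 x S_3 (6T5, order 18), A_4 x C_2 (6T6, order 24), S_4 (6T8, order 24), S_3 x S_3 (6T9, order 36), S_4 x C_2 (6T11, order 48), (S_3 x S_3) : C_2 (6T13, order 72), PGL(2,5) (6T14, order 120), S_6 (6T16, order 720). By Dedekind's theorem, for a prime p not dividing disc(f) the degrees of the irreducible factors of f mod p form the cycle type of an element of G. Factoring f modulo the 33 such primes p <= 149 (skipping 2, 3, which divide the discriminant), each new pattern first appears at: mod 5: f = (x^6 + x^5 + x^3 + 3x^2 + 4x + 4), pattern 6; mod 7: f = (x + 2)(x + 3)(x + 5)(x^3 + 3x^2 + 3x + 4), pattern 3+1+1+1; mod 17: f = (x^2 + 4x + 14)(x^2 + 9x + 2)(x^2 + 10x + 3), pattern 2+2+2; mod 19: f = (x^3 + 3x^2 + 3x + 5)(x^3 + 3x^2 + 3x + 11), pattern 3+3; mod 73: f = (x + 27)(x + 43)(x + 45)(x + 59)(x + 61)(x + 63), pattern 1+1+1+1+1+1. No other pattern occurs in this range, so the set of observed cycle types is {6, 3+1+1+1, 2+2+2, 3+3, 1+1+1+1+1+1}. The candidates containing elements of all these cycle types are C_3 x S_3 (6T5) of order 18, S_3 x S_3 (6T9) of order 36, (S_3 x S_3) : C_2 (6T13) of order 72, S_6 (6T16) of order 720; the others are excluded. The observed types are precisely the cycle types that occur in C_3 x S_3 (6T5). Each of the other remaining candidates has further cycle types, and by the Chebotarev density theorem the matching factorization patterns would occur for a proportion of primes equal to their share of the group: S_3 x S_3 (6T9) additionally contains elements of type 2+2+1+1 (9 of its 36 elements, about 25% of primes); (S_3 x S_3) : C_2 (6T13) additionally contains elements of type 4+2, 3+2+1, 2+2+1+1, 2+1+1+1+1 (45 of its 72 elements, about 62% of primes); S_6 (6T16) additionally contains elements of type 5+1, 4+2, 4+1+1, 3+2+1, 2+2+1+1, 2+1+1+1+1 (504 of its 720 elements, about 70% of primes). None of the 33 primes tested shows any such pattern (for each of these groups the chance of that is below 10^-4), which rules them out. Hence G = C_3 x S_3 (6T5), of order 18.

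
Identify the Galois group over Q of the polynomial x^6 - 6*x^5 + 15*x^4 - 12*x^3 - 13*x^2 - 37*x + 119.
The polynomial f is an irreducible sextic over Q, so G = Gal(f/Q) is one of the 16 transitive subgroups 6T1, ..., 6T16 of S_6. The discriminant of f is -3450415457179, which is not a perfect square, so G is not contained in A_6. The transitive groups of degree 6 not contained in A_6 are: C_6 (6T1, order 6), S_3 (6T2, order 6), D_6 (6T3, order 12), C_3 x S_3 (6T5, order 18), A_4 x C_2 (6T6, order 24), S_4 (6T8, order 24), S_3 x S_3 (6T9, order 36), S_4 x C_2 (6T11, order 48), (S_3 x S_3) : C_2 (6T13, order 72), PGL(2,5) (6T14, order 120), S_6 (6T16, order 720). By Dedekind's theorem, for a prime p not dividing disc(f) the degrees of the irreducible factors of f mod p form the cycle type of an element of G. Factoring f modulo the 4 such primes p <= 7, each new pattern first appears at: mod 2: f = (x^6 + x^4 + x^2 + x + 1), pattern 6; mod 3: f = (x + 1)(x^2 + 2x + 2)(x^3 + 2x + 1), pattern 3+2+1; mod 5: f = (x^3 + 2x^2 + 3)(x^3 + 2x^2 + x + 3), pattern 3+3; mod 7: f = (x)(x^5 + x^4 + x^3 + 2x^2 + x + 5), pattern 5+1. No other pattern occurs in this range, so the set of observed cycle types is {6, 3+2+1, 3+3, 5+1}. Among the candidates above, the only group containing elements of all these cycle types is S_6 (6T16); every other candidate lacks at least one of them. Hence G = S_6 (6T16), of order 720.

S_6, the symmetric group on 6 letters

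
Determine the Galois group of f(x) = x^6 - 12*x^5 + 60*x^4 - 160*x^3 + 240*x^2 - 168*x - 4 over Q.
The polynomial f is an irreducible sextic over Q, so G = Gal(f/Q) is one of the 16 transitive subgroups 6T1, ..., 6T16 of S_6. The discriminant of f is 746496000000 = 864000^2, a perfect square, so G is contained in A_6. The transitive groups of degree 6 contained in A_6 are: A_4 (6T4, order 12), S_4 (6T7, order 24), (C_3 x C_3) : C_4 (6T10, order 36), PSL(2,5) (6T12, order 60), A_6 (6T15, order 360). By Dedekind's theorem, for a prime p not dividing disc(f) the degrees of the irreducible factors of f mod p form the cycle type of an element of G. Factoring f modulo the 6 such primes p <= 23 (skipping 2, 3, 5, which divide the discriminant), each new pattern first appears at: mod 7: f = (x + 1)(x^5 + x^4 + 3x^3 + 5x^2 + 4x + 3), pattern 5+1; mod 23: f = (x + 5)(x + 10)(x + 19)(x^3 + x + 6), pattern 3+1+1+1. No other pattern occurs in this range, so the set of observed cycle types is {5+1, 3+1+1+1}. Among the candidates above, the only group containing elements of all these cycle types is A_6 (6T15) — each of A_4 (6T4), S_4 (6T7), (C_3 x C_3) : C_4 (6T10), PSL(2,5) (6T12) lacks at least one of them. Hence G = A_6 (6T15), of order 360.

6T15: A_6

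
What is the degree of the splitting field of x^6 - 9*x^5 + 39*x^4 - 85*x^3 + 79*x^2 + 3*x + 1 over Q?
The degree of the splitting field over Q equals the order of the Galois group, so first determine the group. The polynomial f is an irreducible sextic over Q, so G = Gal(f/Q) is one of the 16 transitive subgroups 6T1, ..., 6T16 of S_6. The discriminant of f is -548553067783, which is not a perfect square, so G is not contained in A_6. The transitive groups of degree 6 not contained in A_6 are: C_6 (6T1, order 6), S_3 (6T2, order 6), D_6 (6T3, order 12), C_3 x S_3 (6T5, order 18), A_4 x C_2 (6T6, order 24), S_4 (6T8, order 24), S_3 x S_3 (6T9, order 36), S_4 x C_2 (6T11, order 48), (S_3 x S_3) : C_2 (6T13, order 72), PGL(2,5) (6T14, order 120), S_6 (6T16, order 720). By Dedekind's theorem, for a prime p not dividing disc(f) the degrees of the irreducible factors of f mod p form the cycle type of an element of G. Factoring f modulo the 37 such primes p <= 167 (skipping 7, 29, which divide the discriminant), each new pattern first appears at: mod 2: f = (x^3 + x + 1)(x^3 + x^2 + 1), pattern 3+3; mod 3: f = (x^6 + 2x^3 + x^2 + 1), pattern 6; mod 13: f = (x^2 + 7x + 3)(x^2 + 11x + 12)(x^2 + 12x + 4), pattern 2+2+2; mod 43: f = (x + 3)(x + 5)(x + 7)(x + 29)(x + 35)(x + 41), pattern 1+1+1+1+1+1. No other pattern occurs in this range, so the set of observed cycle types is {3+3, 6, 2+2+2, 1+1+1+1+1+1}. The candidates containing elements of all these cycle types are C_6 (6T1) of order 6, D_6 (6T3) of order 12, C_3 x S_3 (6T5) of order 18, A_4 x C_2 (6T6) of order 24, S_3 x S_3 (6T9) of order 36, S_4 x C_2 (6T11) of order 48, (S_3 x S_3) : C_2 (6T13) of order 72, PGL(2,5) (6T14) of order 120, S_6 (6T16) of order 720; the others are excluded. The observed types are precisely the cycle types that occur in C_6 (6T1). Each of the other remaining candidates has further cycle types, and by the Chebotarev density theorem the matching factorization patterns would occur for a proportion of primes equal to their share of the group: D_6 (6T3) additionally contains elements of type 2+2+1+1 (3 of its 12 elements, about 25% of primes); C_3 x S_3 (6T5) additionally contains elements of type 3+1+1+1 (4 of its 18 elements, about 22% of primes); A_4 x C_2 (6T6) additionally contains elements of type 2+2+1+1, 2+1+1+1+1 (6 of its 24 elements, about 25% of primes); S_3 x S_3 (6T9) additionally contains elements of type 3+1+1+1, 2+2+1+1 (13 of its 36 elements, about 36% of primes); S_4 x C_2 (6T11) additionally contains elements of type 4+2, 4+1+1, 2+2+1+1, 2+1+1+1+1 (24 of its 48 elements, about 50% of primes); (S_3 x S_3) : C_2 (6T13) additionally contains elements of type 4+2, 3+2+1, 3+1+1+1, 2+2+1+1, 2+1+1+1+1 (49 of its 72 elements, about 68% of primes); PGL(2,5) (6T14) additionally contains elements of type 5+1, 4+1+1, 2+2+1+1 (69 of its 120 elements, about 58% of primes); S_6 (6T16) additionally contains elements of type 5+1, 4+2, 4+1+1, 3+2+1, 3+1+1+1, 2+2+1+1, 2+1+1+1+1 (544 of its 720 elements, about 76% of primes). None of the 37 primes tested shows any such pattern (for each of these groups the chance of that is below 10^-4), which rules them out. Hence G = C_6 (6T1), of order 6. The Galois group C_6 (6T1) has order 6, so the splitting field has degree 6 over Q.

6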